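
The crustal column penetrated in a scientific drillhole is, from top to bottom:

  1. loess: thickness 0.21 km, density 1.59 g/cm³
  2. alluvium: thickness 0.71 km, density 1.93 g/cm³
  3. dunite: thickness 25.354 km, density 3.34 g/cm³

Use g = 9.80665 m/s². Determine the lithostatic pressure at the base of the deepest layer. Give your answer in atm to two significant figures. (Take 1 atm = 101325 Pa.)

8400 atm

loess: 1590 kg/m³ × 9.80665 m/s² × 210 m = 3.274×10^6 Pa = 32.32 atm
alluvium: 1930 kg/m³ × 9.80665 m/s² × 710 m = 1.344×10^7 Pa = 132.6 atm
dunite: 3340 kg/m³ × 9.80665 m/s² × 25354 m = 8.305×10^8 Pa = 8196 atm
Total = 32.32 + 132.6 + 8196 = 8360.8 atm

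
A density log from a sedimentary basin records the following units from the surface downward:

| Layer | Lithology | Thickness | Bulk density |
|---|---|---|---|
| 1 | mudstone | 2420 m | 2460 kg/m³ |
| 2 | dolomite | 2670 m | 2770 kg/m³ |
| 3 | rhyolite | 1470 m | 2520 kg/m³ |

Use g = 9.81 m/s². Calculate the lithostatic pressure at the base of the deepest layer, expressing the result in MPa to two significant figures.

mudstone: 2460 kg/m³ × 9.81 m/s² × 2420 m = 5.840×10^7 Pa = 58.40 MPa
dolomite: 2770 kg/m³ × 9.81 m/s² × 2670 m = 7.255×10^7 Pa = 72.55 MPa
rhyolite: 2520 kg/m³ × 9.81 m/s² × 1470 m = 3.634×10^7 Pa = 36.34 MPa
Total = 58.40 + 72.55 + 36.34 = 167.29 MPa

170 MPa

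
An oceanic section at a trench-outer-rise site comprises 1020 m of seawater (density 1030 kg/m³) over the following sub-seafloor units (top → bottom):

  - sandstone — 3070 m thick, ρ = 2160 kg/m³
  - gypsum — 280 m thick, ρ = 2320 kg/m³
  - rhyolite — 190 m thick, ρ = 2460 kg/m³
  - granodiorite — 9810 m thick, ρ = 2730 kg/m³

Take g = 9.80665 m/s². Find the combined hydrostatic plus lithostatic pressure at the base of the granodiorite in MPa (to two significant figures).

seawater: 1030 kg/m³ × 9.80665 m/s² × 1020 m = 1.030×10^7 Pa = 10.30 MPa
sandstone: 2160 kg/m³ × 9.80665 m/s² × 3070 m = 6.503×10^7 Pa = 65.03 MPa
gypsum: 2320 kg/m³ × 9.80665 m/s² × 280 m = 6.370×10^6 Pa = 6.370 MPa
rhyolite: 2460 kg/m³ × 9.80665 m/s² × 190 m = 4.584×10^6 Pa = 4.584 MPa
granodiorite: 2730 kg/m³ × 9.80665 m/s² × 9810 m = 2.626×10^8 Pa = 262.6 MPa
Total = 10.30 + 65.03 + 6.370 + 4.584 + 262.6 = 348.92 MPa

350 MPa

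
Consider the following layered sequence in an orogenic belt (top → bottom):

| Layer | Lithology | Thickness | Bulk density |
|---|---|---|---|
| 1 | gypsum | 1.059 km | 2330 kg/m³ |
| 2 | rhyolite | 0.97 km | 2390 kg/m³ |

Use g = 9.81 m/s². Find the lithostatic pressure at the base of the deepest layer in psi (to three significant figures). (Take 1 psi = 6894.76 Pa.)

6810 psi

gypsum: 2330 kg/m³ × 9.81 m/s² × 1059 m = 2.421×10^7 Pa = 3511 psi
rhyolite: 2390 kg/m³ × 9.81 m/s² × 970 m = 2.274×10^7 Pa = 3299 psi
Total = 3511 + 3299 = 6809.3 psi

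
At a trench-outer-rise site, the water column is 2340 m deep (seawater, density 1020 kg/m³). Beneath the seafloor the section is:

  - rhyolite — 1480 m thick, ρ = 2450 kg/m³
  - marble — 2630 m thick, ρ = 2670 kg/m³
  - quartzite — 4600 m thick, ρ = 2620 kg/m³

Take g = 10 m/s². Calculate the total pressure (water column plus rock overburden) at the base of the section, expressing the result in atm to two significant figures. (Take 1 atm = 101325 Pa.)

seawater: 1020 kg/m³ × 10 m/s² × 2340 m = 2.387×10^7 Pa = 235.6 atm
rhyolite: 2450 kg/m³ × 10 m/s² × 1480 m = 3.626×10^7 Pa = 357.9 atm
marble: 2670 kg/m³ × 10 m/s² × 2630 m = 7.022×10^7 Pa = 693.0 atm
quartzite: 2620 kg/m³ × 10 m/s² × 4600 m = 1.205×10^8 Pa = 1189 atm
Total = 235.6 + 357.9 + 693.0 + 1189 = 2475.9 atm

2500 atm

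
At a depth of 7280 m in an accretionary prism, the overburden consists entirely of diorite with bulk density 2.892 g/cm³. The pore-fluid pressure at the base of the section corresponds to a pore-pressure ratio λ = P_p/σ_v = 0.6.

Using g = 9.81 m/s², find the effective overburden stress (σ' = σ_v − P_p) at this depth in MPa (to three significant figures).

82.6 MPa

Overburden (lithostatic) stress σ_v:
diorite: 2892 kg/m³ × 9.81 m/s² × 7280 m = 2.065×10^8 Pa = 206.5 MPa
Pore pressure P_p = λ·σ_v = 0.6 × 206.5 MPa = 123.9 MPa
Effective stress σ' = σ_v − P_p = 206.5 − 123.9 = 82.615 MPa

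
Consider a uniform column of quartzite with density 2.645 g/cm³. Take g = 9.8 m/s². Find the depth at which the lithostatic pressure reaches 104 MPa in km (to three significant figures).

4.01 km

h = P/(ρg) = 104 MPa / (2645 kg/m³ × 9.8 m/s²) = 1.040×10^8 Pa / 25921 Pa/m = 4012.2 m
= 4.0122 km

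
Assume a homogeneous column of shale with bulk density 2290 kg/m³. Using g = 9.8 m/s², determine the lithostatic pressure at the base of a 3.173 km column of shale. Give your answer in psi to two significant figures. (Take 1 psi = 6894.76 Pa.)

shale: 2290 kg/m³ × 9.8 m/s² × 3173 m = 7.121×10^7 Pa = 10328 psi

10000 psi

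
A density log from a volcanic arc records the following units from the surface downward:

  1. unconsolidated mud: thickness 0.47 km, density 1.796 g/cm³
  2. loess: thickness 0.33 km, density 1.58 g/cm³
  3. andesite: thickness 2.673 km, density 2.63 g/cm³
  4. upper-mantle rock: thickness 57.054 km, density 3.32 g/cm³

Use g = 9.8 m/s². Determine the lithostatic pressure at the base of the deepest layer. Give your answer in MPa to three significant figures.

1940 MPa

unconsolidated mud: 1796 kg/m³ × 9.8 m/s² × 470 m = 8.272×10^6 Pa = 8.272 MPa
loess: 1580 kg/m³ × 9.8 m/s² × 330 m = 5.110×10^6 Pa = 5.110 MPa
andesite: 2630 kg/m³ × 9.8 m/s² × 2673 m = 6.889×10^7 Pa = 68.89 MPa
upper-mantle rock: 3320 kg/m³ × 9.8 m/s² × 57054 m = 1.856×10^9 Pa = 1856 MPa
Total = 8.272 + 5.110 + 68.89 + 1856 = 1938.6 MPa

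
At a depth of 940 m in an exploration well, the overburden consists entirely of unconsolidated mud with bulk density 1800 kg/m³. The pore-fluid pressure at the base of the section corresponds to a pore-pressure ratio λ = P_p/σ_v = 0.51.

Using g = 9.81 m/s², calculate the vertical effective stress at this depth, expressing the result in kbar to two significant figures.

0.081 kbar

Overburden (lithostatic) stress σ_v:
unconsolidated mud: 1800 kg/m³ × 9.81 m/s² × 940 m = 1.660×10^7 Pa = 16.60 MPa
Pore pressure P_p = λ·σ_v = 0.51 × 16.60 MPa = 8.465 MPa
Effective stress σ' = σ_v − P_p = 16.60 − 8.465 = 8.1333 MPa = 0.081333 kbar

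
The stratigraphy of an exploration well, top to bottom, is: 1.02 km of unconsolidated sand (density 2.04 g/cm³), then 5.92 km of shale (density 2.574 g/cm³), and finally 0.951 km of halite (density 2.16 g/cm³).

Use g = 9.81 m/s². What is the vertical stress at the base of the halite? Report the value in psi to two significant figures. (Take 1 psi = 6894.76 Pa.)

28000 psi

unconsolidated sand: 2040 kg/m³ × 9.81 m/s² × 1020 m = 2.041×10^7 Pa = 2961 psi
shale: 2574 kg/m³ × 9.81 m/s² × 5920 m = 1.495×10^8 Pa = 21681 psi
halite: 2160 kg/m³ × 9.81 m/s² × 951 m = 2.015×10^7 Pa = 2923 psi
Total = 2961 + 21681 + 2923 = 27564 psi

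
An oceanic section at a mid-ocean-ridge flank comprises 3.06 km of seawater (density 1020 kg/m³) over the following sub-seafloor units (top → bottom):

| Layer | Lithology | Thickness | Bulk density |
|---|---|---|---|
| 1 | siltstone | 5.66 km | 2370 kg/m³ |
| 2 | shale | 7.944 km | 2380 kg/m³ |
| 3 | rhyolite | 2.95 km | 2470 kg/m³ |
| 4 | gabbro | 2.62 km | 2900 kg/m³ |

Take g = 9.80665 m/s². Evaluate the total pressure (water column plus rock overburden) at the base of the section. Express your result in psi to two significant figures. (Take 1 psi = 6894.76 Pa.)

seawater: 1020 kg/m³ × 9.80665 m/s² × 3060 m = 3.061×10^7 Pa = 4439 psi
siltstone: 2370 kg/m³ × 9.80665 m/s² × 5660 m = 1.315×10^8 Pa = 19079 psi
shale: 2380 kg/m³ × 9.80665 m/s² × 7944 m = 1.854×10^8 Pa = 26892 psi
rhyolite: 2470 kg/m³ × 9.80665 m/s² × 2950 m = 7.146×10^7 Pa = 10364 psi
gabbro: 2900 kg/m³ × 9.80665 m/s² × 2620 m = 7.451×10^7 Pa = 10807 psi
Total = 4439 + 19079 + 26892 + 10364 + 10807 = 71581 psi

72000 psi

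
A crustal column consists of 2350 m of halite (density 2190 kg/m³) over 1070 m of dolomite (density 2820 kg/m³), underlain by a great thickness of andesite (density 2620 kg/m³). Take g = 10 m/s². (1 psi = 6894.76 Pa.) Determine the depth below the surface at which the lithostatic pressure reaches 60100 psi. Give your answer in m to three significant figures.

16100 m

Pressure at base of upper layers: 2190×10×2350 + 2820×10×1070 = 8.164×10^7 Pa = 11841 psi
Remaining pressure to be supplied by andesite: 4.144×10^8 − 8.164×10^7 = 3.327×10^8 Pa
Additional depth in andesite = 3.327×10^8 Pa / (2620 kg/m³ × 10 m/s²) = 12700 m
Total depth = 3420 m + 12700 m = 16120 m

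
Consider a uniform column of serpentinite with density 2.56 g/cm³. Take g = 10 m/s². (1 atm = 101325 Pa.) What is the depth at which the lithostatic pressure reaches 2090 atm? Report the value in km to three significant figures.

h = P/(ρg) = 2090 atm / (2560 kg/m³ × 10 m/s²) = 2.118×10^8 Pa / 25600 Pa/m = 8272.2 m
= 8.2722 km

8.27 km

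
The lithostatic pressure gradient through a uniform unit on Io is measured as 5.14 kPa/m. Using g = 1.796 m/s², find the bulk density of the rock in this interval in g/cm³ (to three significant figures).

2.86 g/cm³

ρ = (dP/dz)/g = 5.14 kPa/m / 1.796 m/s² = 5140.0 Pa/m / 1.796 m/s² = 2861.9 kg/m³
= 2.862 g/cm³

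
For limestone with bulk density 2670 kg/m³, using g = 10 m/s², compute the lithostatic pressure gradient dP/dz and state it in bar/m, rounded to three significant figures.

dP/dz = ρg = 2670 kg/m³ × 10 m/s² = 26700 Pa/m
= 26700 Pa/m × (1 bar/m / 1.0000×10^5 Pa/m) = 0.26700 bar/m

0.267 bar/m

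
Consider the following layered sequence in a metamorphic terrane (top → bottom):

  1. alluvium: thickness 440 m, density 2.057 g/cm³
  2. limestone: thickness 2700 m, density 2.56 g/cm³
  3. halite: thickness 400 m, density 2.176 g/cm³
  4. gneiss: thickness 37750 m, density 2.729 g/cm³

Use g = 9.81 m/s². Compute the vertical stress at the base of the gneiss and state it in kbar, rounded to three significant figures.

alluvium: 2057 kg/m³ × 9.81 m/s² × 440 m = 8.879×10^6 Pa = 0.08879 kbar
limestone: 2560 kg/m³ × 9.81 m/s² × 2700 m = 6.781×10^7 Pa = 0.6781 kbar
halite: 2176 kg/m³ × 9.81 m/s² × 400 m = 8.539×10^6 Pa = 0.08539 kbar
gneiss: 2729 kg/m³ × 9.81 m/s² × 37750 m = 1.011×10^9 Pa = 10.11 kbar
Total = 0.08879 + 0.6781 + 0.08539 + 10.11 = 10.958 kbar

11.0 kbar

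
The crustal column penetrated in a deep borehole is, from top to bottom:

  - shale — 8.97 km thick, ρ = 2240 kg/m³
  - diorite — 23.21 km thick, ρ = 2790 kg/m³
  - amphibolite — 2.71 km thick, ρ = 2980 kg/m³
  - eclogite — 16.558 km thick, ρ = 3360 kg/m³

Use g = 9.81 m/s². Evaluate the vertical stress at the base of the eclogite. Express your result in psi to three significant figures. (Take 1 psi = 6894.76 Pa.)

shale: 2240 kg/m³ × 9.81 m/s² × 8970 m = 1.971×10^8 Pa = 28588 psi
diorite: 2790 kg/m³ × 9.81 m/s² × 23210 m = 6.353×10^8 Pa = 92136 psi
amphibolite: 2980 kg/m³ × 9.81 m/s² × 2710 m = 7.922×10^7 Pa = 11490 psi
eclogite: 3360 kg/m³ × 9.81 m/s² × 16558 m = 5.458×10^8 Pa = 79158 psi
Total = 28588 + 92136 + 11490 + 79158 = 2.1137×10^5 psi

211000 psi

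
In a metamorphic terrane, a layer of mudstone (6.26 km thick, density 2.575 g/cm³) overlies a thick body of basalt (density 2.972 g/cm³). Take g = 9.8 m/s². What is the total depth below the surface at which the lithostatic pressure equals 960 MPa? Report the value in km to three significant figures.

Pressure at base of upper layers: 2575×9.8×6260 = 1.580×10^8 Pa = 158.0 MPa
Remaining pressure to be supplied by basalt: 9.600×10^8 − 1.580×10^8 = 8.020×10^8 Pa
Additional depth in basalt = 8.020×10^8 Pa / (2972 kg/m³ × 9.8 m/s²) = 27537 m
Total depth = 6260 m + 27537 m = 33797 m
= 33.797 km

33.8 km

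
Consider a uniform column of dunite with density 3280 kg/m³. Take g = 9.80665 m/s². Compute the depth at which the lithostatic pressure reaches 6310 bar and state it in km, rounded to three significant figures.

h = P/(ρg) = 6310 bar / (3280 kg/m³ × 9.80665 m/s²) = 6.310×10^8 Pa / 32166 Pa/m = 19617 m
= 19.617 km

19.6 km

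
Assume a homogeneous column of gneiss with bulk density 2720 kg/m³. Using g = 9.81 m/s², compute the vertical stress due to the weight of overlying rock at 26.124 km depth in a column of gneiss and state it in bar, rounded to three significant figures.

gneiss: 2720 kg/m³ × 9.81 m/s² × 26124 m = 6.971×10^8 Pa = 6971 bar

6970 bar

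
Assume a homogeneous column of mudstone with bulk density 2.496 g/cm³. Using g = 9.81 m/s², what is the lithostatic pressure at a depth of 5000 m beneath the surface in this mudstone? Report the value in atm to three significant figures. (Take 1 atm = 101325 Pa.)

mudstone: 2496 kg/m³ × 9.81 m/s² × 5000 m = 1.224×10^8 Pa = 1208 atm

1210 atm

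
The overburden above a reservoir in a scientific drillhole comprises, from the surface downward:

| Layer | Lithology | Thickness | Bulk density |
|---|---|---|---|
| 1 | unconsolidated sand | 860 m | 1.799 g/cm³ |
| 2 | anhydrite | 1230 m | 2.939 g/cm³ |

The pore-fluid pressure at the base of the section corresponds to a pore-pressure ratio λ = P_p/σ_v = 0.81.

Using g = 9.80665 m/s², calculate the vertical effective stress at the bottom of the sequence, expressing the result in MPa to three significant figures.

9.62 MPa

Overburden (lithostatic) stress σ_v:
unconsolidated sand: 1799 kg/m³ × 9.80665 m/s² × 860 m = 1.517×10^7 Pa = 15.17 MPa
anhydrite: 2939 kg/m³ × 9.80665 m/s² × 1230 m = 3.545×10^7 Pa = 35.45 MPa
Total = 15.17 + 35.45 = 50.623 MPa
Pore pressure P_p = λ·σ_v = 0.81 × 50.62 MPa = 41.00 MPa
Effective stress σ' = σ_v − P_p = 50.62 − 41.00 = 9.6184 MPa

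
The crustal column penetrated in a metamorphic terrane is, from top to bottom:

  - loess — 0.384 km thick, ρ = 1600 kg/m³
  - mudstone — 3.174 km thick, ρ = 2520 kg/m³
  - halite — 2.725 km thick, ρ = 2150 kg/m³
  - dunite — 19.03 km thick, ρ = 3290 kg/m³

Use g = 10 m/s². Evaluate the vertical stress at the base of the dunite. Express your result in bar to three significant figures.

loess: 1600 kg/m³ × 10 m/s² × 384 m = 6.144×10^6 Pa = 61.44 bar
mudstone: 2520 kg/m³ × 10 m/s² × 3174 m = 7.998×10^7 Pa = 799.8 bar
halite: 2150 kg/m³ × 10 m/s² × 2725 m = 5.859×10^7 Pa = 585.9 bar
dunite: 3290 kg/m³ × 10 m/s² × 19030 m = 6.261×10^8 Pa = 6261 bar
Total = 61.44 + 799.8 + 585.9 + 6261 = 7708.0 bar

7710 bar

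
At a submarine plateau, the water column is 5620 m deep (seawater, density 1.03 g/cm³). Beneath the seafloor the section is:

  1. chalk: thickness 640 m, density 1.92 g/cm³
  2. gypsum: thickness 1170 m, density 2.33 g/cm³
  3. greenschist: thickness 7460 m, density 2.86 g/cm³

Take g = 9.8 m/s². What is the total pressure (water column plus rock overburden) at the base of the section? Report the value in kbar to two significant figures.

seawater: 1030 kg/m³ × 9.8 m/s² × 5620 m = 5.673×10^7 Pa = 0.5673 kbar
chalk: 1920 kg/m³ × 9.8 m/s² × 640 m = 1.204×10^7 Pa = 0.1204 kbar
gypsum: 2330 kg/m³ × 9.8 m/s² × 1170 m = 2.672×10^7 Pa = 0.2672 kbar
greenschist: 2860 kg/m³ × 9.8 m/s² × 7460 m = 2.091×10^8 Pa = 2.091 kbar
Total = 0.5673 + 0.1204 + 0.2672 + 2.091 = 3.0458 kbar

3.0 kbar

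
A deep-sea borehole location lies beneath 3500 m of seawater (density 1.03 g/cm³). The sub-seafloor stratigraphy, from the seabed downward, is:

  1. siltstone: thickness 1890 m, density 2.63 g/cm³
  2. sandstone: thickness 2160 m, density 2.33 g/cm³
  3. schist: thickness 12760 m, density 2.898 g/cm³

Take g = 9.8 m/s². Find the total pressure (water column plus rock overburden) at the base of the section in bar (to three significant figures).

seawater: 1030 kg/m³ × 9.8 m/s² × 3500 m = 3.533×10^7 Pa = 353.3 bar
siltstone: 2630 kg/m³ × 9.8 m/s² × 1890 m = 4.871×10^7 Pa = 487.1 bar
sandstone: 2330 kg/m³ × 9.8 m/s² × 2160 m = 4.932×10^7 Pa = 493.2 bar
schist: 2898 kg/m³ × 9.8 m/s² × 12760 m = 3.624×10^8 Pa = 3624 bar
Total = 353.3 + 487.1 + 493.2 + 3624 = 4957.5 bar

4960 bar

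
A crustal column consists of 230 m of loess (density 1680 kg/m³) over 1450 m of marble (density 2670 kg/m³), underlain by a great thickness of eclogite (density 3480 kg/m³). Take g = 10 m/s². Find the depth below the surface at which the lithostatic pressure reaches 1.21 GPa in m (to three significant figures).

Pressure at base of upper layers: 1680×10×230 + 2670×10×1450 = 4.258×10^7 Pa = 0.04258 GPa
Remaining pressure to be supplied by eclogite: 1.210×10^9 − 4.258×10^7 = 1.167×10^9 Pa
Additional depth in eclogite = 1.167×10^9 Pa / (3480 kg/m³ × 10 m/s²) = 33547 m
Total depth = 1680 m + 33547 m = 35227 m

35200 m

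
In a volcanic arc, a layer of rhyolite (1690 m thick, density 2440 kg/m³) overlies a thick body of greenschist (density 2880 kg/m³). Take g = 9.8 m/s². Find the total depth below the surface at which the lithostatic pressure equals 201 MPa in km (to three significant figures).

Pressure at base of upper layers: 2440×9.8×1690 = 4.041×10^7 Pa = 40.41 MPa
Remaining pressure to be supplied by greenschist: 2.010×10^8 − 4.041×10^7 = 1.606×10^8 Pa
Additional depth in greenschist = 1.606×10^8 Pa / (2880 kg/m³ × 9.8 m/s²) = 5689.8 m
Total depth = 1690 m + 5689.8 m = 7379.8 m
= 7.3798 km

7.38 km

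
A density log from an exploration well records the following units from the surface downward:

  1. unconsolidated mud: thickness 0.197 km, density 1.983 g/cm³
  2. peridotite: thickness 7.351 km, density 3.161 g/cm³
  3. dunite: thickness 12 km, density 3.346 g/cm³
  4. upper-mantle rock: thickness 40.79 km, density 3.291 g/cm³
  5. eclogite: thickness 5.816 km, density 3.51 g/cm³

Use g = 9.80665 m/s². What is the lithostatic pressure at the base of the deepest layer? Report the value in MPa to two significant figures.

2100 MPa

unconsolidated mud: 1983 kg/m³ × 9.80665 m/s² × 197 m = 3.831×10^6 Pa = 3.831 MPa
peridotite: 3161 kg/m³ × 9.80665 m/s² × 7351 m = 2.279×10^8 Pa = 227.9 MPa
dunite: 3346 kg/m³ × 9.80665 m/s² × 12000 m = 3.938×10^8 Pa = 393.8 MPa
upper-mantle rock: 3291 kg/m³ × 9.80665 m/s² × 40790 m = 1.316×10^9 Pa = 1316 MPa
eclogite: 3510 kg/m³ × 9.80665 m/s² × 5816 m = 2.002×10^8 Pa = 200.2 MPa
Total = 3.831 + 227.9 + 393.8 + 1316 + 200.2 = 2142.1 MPa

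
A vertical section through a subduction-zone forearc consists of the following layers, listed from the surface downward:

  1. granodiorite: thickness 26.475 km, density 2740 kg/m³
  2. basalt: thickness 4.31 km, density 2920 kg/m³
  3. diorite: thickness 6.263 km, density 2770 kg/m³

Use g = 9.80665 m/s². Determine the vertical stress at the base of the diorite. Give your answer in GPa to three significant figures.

1.00 GPa

granodiorite: 2740 kg/m³ × 9.80665 m/s² × 26475 m = 7.114×10^8 Pa = 0.7114 GPa
basalt: 2920 kg/m³ × 9.80665 m/s² × 4310 m = 1.234×10^8 Pa = 0.1234 GPa
diorite: 2770 kg/m³ × 9.80665 m/s² × 6263 m = 1.701×10^8 Pa = 0.1701 GPa
Total = 0.7114 + 0.1234 + 0.1701 = 1.0049 GPa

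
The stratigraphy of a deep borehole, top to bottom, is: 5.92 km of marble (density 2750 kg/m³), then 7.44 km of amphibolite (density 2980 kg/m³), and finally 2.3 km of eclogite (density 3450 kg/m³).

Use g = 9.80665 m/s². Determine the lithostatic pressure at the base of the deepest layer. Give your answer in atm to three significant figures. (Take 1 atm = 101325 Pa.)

4490 atm

marble: 2750 kg/m³ × 9.80665 m/s² × 5920 m = 1.597×10^8 Pa = 1576 atm
amphibolite: 2980 kg/m³ × 9.80665 m/s² × 7440 m = 2.174×10^8 Pa = 2146 atm
eclogite: 3450 kg/m³ × 9.80665 m/s² × 2300 m = 7.782×10^7 Pa = 768.0 atm
Total = 1576 + 2146 + 768.0 = 4489.4 atm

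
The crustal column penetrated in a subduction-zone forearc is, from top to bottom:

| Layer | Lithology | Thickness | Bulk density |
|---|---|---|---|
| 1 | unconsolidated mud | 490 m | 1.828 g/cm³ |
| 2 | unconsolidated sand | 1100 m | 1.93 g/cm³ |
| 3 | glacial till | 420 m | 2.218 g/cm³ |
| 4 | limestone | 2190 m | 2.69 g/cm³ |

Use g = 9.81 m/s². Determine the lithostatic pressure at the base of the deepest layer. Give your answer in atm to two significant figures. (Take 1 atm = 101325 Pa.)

950 atm

unconsolidated mud: 1828 kg/m³ × 9.81 m/s² × 490 m = 8.787×10^6 Pa = 86.72 atm
unconsolidated sand: 1930 kg/m³ × 9.81 m/s² × 1100 m = 2.083×10^7 Pa = 205.5 atm
glacial till: 2218 kg/m³ × 9.81 m/s² × 420 m = 9.139×10^6 Pa = 90.19 atm
limestone: 2690 kg/m³ × 9.81 m/s² × 2190 m = 5.779×10^7 Pa = 570.4 atm
Total = 86.72 + 205.5 + 90.19 + 570.4 = 952.81 atm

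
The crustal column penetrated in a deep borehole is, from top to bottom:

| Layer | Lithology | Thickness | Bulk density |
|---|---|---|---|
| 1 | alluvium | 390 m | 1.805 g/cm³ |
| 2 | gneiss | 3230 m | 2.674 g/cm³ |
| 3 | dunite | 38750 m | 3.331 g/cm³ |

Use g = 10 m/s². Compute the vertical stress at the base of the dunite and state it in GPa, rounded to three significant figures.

1.38 GPa

alluvium: 1805 kg/m³ × 10 m/s² × 390 m = 7.040×10^6 Pa = 7.039×10^-3 GPa
gneiss: 2674 kg/m³ × 10 m/s² × 3230 m = 8.637×10^7 Pa = 0.08637 GPa
dunite: 3331 kg/m³ × 10 m/s² × 38750 m = 1.291×10^9 Pa = 1.291 GPa
Total = 7.039×10^-3 + 0.08637 + 1.291 = 1.3842 GPa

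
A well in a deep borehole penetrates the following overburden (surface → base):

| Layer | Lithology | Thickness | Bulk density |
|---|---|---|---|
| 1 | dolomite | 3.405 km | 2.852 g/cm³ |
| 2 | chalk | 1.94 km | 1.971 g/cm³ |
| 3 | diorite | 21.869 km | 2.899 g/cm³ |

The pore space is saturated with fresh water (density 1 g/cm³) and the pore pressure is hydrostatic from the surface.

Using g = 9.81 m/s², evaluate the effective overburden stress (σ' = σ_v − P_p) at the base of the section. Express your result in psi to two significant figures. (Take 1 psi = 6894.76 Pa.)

71000 psi

Overburden (lithostatic) stress σ_v:
dolomite: 2852 kg/m³ × 9.81 m/s² × 3405 m = 9.527×10^7 Pa = 95.27 MPa
chalk: 1971 kg/m³ × 9.81 m/s² × 1940 m = 3.751×10^7 Pa = 37.51 MPa
diorite: 2899 kg/m³ × 9.81 m/s² × 21869 m = 6.219×10^8 Pa = 621.9 MPa
Total = 95.27 + 37.51 + 621.9 = 754.71 MPa
Pore pressure P_p = 1000 kg/m³ × 9.81 m/s² × 27214 m = 2.670×10^8 Pa = 267.0 MPa
Effective stress σ' = σ_v − P_p = 754.7 − 267.0 = 487.74 MPa = 70741 psi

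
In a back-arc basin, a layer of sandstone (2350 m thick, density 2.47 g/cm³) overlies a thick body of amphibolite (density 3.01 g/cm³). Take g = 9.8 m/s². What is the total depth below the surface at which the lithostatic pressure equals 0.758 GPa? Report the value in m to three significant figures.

26100 m

Pressure at base of upper layers: 2470×9.8×2350 = 5.688×10^7 Pa = 0.05688 GPa
Remaining pressure to be supplied by amphibolite: 7.580×10^8 − 5.688×10^7 = 7.011×10^8 Pa
Additional depth in amphibolite = 7.011×10^8 Pa / (3010 kg/m³ × 9.8 m/s²) = 23768 m
Total depth = 2350 m + 23768 m = 26118 m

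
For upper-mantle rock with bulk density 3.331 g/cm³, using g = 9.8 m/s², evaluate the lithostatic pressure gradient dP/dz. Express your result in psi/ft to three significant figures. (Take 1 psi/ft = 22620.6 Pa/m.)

dP/dz = ρg = 3331 kg/m³ × 9.8 m/s² = 32644 Pa/m
= 32644 Pa/m × (1 psi/ft / 22621 Pa/m) = 1.4431 psi/ft

1.44 psi/ft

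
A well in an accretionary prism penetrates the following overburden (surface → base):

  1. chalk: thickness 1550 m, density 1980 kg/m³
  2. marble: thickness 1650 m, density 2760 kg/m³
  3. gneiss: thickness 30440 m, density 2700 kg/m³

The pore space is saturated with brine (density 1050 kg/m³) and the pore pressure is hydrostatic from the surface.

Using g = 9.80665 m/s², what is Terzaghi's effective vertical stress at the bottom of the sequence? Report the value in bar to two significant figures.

5300 bar

Overburden (lithostatic) stress σ_v:
chalk: 1980 kg/m³ × 9.80665 m/s² × 1550 m = 3.010×10^7 Pa = 30.10 MPa
marble: 2760 kg/m³ × 9.80665 m/s² × 1650 m = 4.466×10^7 Pa = 44.66 MPa
gneiss: 2700 kg/m³ × 9.80665 m/s² × 30440 m = 8.060×10^8 Pa = 806.0 MPa
Total = 30.10 + 44.66 + 806.0 = 880.75 MPa
Pore pressure P_p = 1050 kg/m³ × 9.80665 m/s² × 33640 m = 3.464×10^8 Pa = 346.4 MPa
Effective stress σ' = σ_v − P_p = 880.7 − 346.4 = 534.35 MPa = 5343.5 bar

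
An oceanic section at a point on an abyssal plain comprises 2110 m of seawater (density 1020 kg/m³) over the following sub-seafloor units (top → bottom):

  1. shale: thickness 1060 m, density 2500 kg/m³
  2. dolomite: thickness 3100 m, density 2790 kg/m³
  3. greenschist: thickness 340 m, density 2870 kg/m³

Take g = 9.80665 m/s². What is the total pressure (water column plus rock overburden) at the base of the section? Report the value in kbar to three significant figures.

seawater: 1020 kg/m³ × 9.80665 m/s² × 2110 m = 2.111×10^7 Pa = 0.2111 kbar
shale: 2500 kg/m³ × 9.80665 m/s² × 1060 m = 2.599×10^7 Pa = 0.2599 kbar
dolomite: 2790 kg/m³ × 9.80665 m/s² × 3100 m = 8.482×10^7 Pa = 0.8482 kbar
greenschist: 2870 kg/m³ × 9.80665 m/s² × 340 m = 9.569×10^6 Pa = 0.09569 kbar
Total = 0.2111 + 0.2599 + 0.8482 + 0.09569 = 1.4148 kbar

1.41 kbar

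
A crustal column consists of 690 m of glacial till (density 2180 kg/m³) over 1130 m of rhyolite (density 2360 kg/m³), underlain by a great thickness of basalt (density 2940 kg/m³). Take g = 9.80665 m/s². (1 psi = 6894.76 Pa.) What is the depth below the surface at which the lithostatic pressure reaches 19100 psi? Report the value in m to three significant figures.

Pressure at base of upper layers: 2180×9.80665×690 + 2360×9.80665×1130 = 4.090×10^7 Pa = 5933 psi
Remaining pressure to be supplied by basalt: 1.317×10^8 − 4.090×10^7 = 9.079×10^7 Pa
Additional depth in basalt = 9.079×10^7 Pa / (2940 kg/m³ × 9.80665 m/s²) = 3148.9 m
Total depth = 1820 m + 3148.9 m = 4968.9 m

4970 m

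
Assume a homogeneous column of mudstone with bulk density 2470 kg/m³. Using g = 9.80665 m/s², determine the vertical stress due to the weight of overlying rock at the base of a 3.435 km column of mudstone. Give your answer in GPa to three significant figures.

0.0832 GPa

mudstone: 2470 kg/m³ × 9.80665 m/s² × 3435 m = 8.320×10^7 Pa = 0.08320 GPa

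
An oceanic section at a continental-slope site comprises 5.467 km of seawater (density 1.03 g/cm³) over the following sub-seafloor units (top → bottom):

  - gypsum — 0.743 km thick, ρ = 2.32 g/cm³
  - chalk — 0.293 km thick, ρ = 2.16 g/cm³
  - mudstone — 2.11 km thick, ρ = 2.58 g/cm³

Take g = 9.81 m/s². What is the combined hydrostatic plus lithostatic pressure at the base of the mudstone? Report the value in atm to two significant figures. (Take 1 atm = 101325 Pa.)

seawater: 1030 kg/m³ × 9.81 m/s² × 5467 m = 5.524×10^7 Pa = 545.2 atm
gypsum: 2320 kg/m³ × 9.81 m/s² × 743 m = 1.691×10^7 Pa = 166.9 atm
chalk: 2160 kg/m³ × 9.81 m/s² × 293 m = 6.209×10^6 Pa = 61.27 atm
mudstone: 2580 kg/m³ × 9.81 m/s² × 2110 m = 5.340×10^7 Pa = 527.1 atm
Total = 545.2 + 166.9 + 61.27 + 527.1 = 1300.4 atm

1300 atm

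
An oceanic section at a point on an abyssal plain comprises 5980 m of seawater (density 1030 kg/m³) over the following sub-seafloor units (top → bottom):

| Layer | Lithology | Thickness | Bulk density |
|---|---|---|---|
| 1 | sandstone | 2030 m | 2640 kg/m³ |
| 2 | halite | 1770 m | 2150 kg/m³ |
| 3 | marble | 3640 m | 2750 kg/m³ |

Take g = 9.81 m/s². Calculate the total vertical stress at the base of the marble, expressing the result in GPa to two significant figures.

seawater: 1030 kg/m³ × 9.81 m/s² × 5980 m = 6.042×10^7 Pa = 0.06042 GPa
sandstone: 2640 kg/m³ × 9.81 m/s² × 2030 m = 5.257×10^7 Pa = 0.05257 GPa
halite: 2150 kg/m³ × 9.81 m/s² × 1770 m = 3.733×10^7 Pa = 0.03733 GPa
marble: 2750 kg/m³ × 9.81 m/s² × 3640 m = 9.820×10^7 Pa = 0.09820 GPa
Total = 0.06042 + 0.05257 + 0.03733 + 0.09820 = 0.24853 GPa

0.25 GPa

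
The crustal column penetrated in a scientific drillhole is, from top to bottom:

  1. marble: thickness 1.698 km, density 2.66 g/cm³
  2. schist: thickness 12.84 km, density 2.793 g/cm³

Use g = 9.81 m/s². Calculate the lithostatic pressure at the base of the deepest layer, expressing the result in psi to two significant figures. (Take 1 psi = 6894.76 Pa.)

57000 psi

marble: 2660 kg/m³ × 9.81 m/s² × 1698 m = 4.431×10^7 Pa = 6426 psi
schist: 2793 kg/m³ × 9.81 m/s² × 12840 m = 3.518×10^8 Pa = 51025 psi
Total = 6426 + 51025 = 57452 psi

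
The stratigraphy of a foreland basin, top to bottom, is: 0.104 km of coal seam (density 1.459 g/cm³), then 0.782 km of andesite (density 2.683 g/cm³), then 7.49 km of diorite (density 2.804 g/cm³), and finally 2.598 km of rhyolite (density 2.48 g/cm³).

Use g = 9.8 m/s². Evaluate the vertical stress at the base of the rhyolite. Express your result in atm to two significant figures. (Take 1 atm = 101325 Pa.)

2900 atm

coal seam: 1459 kg/m³ × 9.8 m/s² × 104 m = 1.487×10^6 Pa = 14.68 atm
andesite: 2683 kg/m³ × 9.8 m/s² × 782 m = 2.056×10^7 Pa = 202.9 atm
diorite: 2804 kg/m³ × 9.8 m/s² × 7490 m = 2.058×10^8 Pa = 2031 atm
rhyolite: 2480 kg/m³ × 9.8 m/s² × 2598 m = 6.314×10^7 Pa = 623.2 atm
Total = 14.68 + 202.9 + 2031 + 623.2 = 2872.0 atm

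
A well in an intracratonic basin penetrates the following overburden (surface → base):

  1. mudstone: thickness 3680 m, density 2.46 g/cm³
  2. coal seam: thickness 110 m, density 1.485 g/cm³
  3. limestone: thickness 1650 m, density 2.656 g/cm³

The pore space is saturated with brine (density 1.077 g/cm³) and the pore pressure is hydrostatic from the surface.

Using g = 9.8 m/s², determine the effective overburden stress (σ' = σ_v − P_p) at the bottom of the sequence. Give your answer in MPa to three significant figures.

75.8 MPa

Overburden (lithostatic) stress σ_v:
mudstone: 2460 kg/m³ × 9.8 m/s² × 3680 m = 8.872×10^7 Pa = 88.72 MPa
coal seam: 1485 kg/m³ × 9.8 m/s² × 110 m = 1.601×10^6 Pa = 1.601 MPa
limestone: 2656 kg/m³ × 9.8 m/s² × 1650 m = 4.295×10^7 Pa = 42.95 MPa
Total = 88.72 + 1.601 + 42.95 = 133.27 MPa
Pore pressure P_p = 1077 kg/m³ × 9.8 m/s² × 5440 m = 5.742×10^7 Pa = 57.42 MPa
Effective stress σ' = σ_v − P_p = 133.3 − 57.42 = 75.849 MPa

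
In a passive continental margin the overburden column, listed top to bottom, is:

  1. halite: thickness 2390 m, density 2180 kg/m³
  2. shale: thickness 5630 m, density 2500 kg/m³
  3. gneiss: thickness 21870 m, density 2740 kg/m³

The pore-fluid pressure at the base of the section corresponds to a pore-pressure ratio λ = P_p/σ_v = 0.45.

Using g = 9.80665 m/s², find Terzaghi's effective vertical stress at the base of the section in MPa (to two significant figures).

430 MPa

Overburden (lithostatic) stress σ_v:
halite: 2180 kg/m³ × 9.80665 m/s² × 2390 m = 5.109×10^7 Pa = 51.09 MPa
shale: 2500 kg/m³ × 9.80665 m/s² × 5630 m = 1.380×10^8 Pa = 138.0 MPa
gneiss: 2740 kg/m³ × 9.80665 m/s² × 21870 m = 5.877×10^8 Pa = 587.7 MPa
Total = 51.09 + 138.0 + 587.7 = 776.77 MPa
Pore pressure P_p = λ·σ_v = 0.45 × 776.8 MPa = 349.5 MPa
Effective stress σ' = σ_v − P_p = 776.8 − 349.5 = 427.23 MPa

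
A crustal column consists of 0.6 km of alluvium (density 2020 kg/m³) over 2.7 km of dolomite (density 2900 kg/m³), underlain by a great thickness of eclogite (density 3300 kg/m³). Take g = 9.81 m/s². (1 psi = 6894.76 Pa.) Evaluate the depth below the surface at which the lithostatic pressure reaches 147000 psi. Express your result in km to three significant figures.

Pressure at base of upper layers: 2020×9.81×600 + 2900×9.81×2700 = 8.870×10^7 Pa = 12865 psi
Remaining pressure to be supplied by eclogite: 1.014×10^9 − 8.870×10^7 = 9.248×10^8 Pa
Additional depth in eclogite = 9.248×10^8 Pa / (3300 kg/m³ × 9.81 m/s²) = 28568 m
Total depth = 3300 m + 28568 m = 31868 m
= 31.868 km

31.9 km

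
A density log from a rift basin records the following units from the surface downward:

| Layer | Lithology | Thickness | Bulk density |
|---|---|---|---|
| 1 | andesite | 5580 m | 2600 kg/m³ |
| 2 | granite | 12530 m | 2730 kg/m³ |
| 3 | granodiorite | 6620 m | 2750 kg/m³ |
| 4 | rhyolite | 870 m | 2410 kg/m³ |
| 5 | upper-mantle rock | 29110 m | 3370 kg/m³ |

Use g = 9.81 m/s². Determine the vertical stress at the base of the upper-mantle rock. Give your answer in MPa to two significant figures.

1600 MPa

andesite: 2600 kg/m³ × 9.81 m/s² × 5580 m = 1.423×10^8 Pa = 142.3 MPa
granite: 2730 kg/m³ × 9.81 m/s² × 12530 m = 3.356×10^8 Pa = 335.6 MPa
granodiorite: 2750 kg/m³ × 9.81 m/s² × 6620 m = 1.786×10^8 Pa = 178.6 MPa
rhyolite: 2410 kg/m³ × 9.81 m/s² × 870 m = 2.057×10^7 Pa = 20.57 MPa
upper-mantle rock: 3370 kg/m³ × 9.81 m/s² × 29110 m = 9.624×10^8 Pa = 962.4 MPa
Total = 142.3 + 335.6 + 178.6 + 20.57 + 962.4 = 1639.4 MPa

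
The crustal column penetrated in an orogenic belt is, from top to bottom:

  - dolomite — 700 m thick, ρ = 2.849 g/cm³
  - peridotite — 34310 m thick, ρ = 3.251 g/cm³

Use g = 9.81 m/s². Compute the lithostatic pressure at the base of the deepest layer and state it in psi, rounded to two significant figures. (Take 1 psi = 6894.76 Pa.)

160000 psi

dolomite: 2849 kg/m³ × 9.81 m/s² × 700 m = 1.956×10^7 Pa = 2838 psi
peridotite: 3251 kg/m³ × 9.81 m/s² × 34310 m = 1.094×10^9 Pa = 1.587×10^5 psi
Total = 2838 + 1.587×10^5 = 1.6154×10^5 psi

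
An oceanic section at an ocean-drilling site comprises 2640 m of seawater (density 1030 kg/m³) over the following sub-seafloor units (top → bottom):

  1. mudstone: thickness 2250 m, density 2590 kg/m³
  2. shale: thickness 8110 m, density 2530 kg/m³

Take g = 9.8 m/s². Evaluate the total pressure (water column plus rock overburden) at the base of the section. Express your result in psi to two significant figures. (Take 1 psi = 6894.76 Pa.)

seawater: 1030 kg/m³ × 9.8 m/s² × 2640 m = 2.665×10^7 Pa = 3865 psi
mudstone: 2590 kg/m³ × 9.8 m/s² × 2250 m = 5.711×10^7 Pa = 8283 psi
shale: 2530 kg/m³ × 9.8 m/s² × 8110 m = 2.011×10^8 Pa = 29164 psi
Total = 3865 + 8283 + 29164 = 41312 psi

41000 psi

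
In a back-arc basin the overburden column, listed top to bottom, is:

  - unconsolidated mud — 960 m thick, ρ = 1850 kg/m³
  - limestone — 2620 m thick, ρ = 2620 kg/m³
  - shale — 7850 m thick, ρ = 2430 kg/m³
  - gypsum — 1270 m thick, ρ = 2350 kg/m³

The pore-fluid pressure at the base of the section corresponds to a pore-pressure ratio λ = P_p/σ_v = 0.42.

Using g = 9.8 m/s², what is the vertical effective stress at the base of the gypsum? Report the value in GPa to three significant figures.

Overburden (lithostatic) stress σ_v:
unconsolidated mud: 1850 kg/m³ × 9.8 m/s² × 960 m = 1.740×10^7 Pa = 17.40 MPa
limestone: 2620 kg/m³ × 9.8 m/s² × 2620 m = 6.727×10^7 Pa = 67.27 MPa
shale: 2430 kg/m³ × 9.8 m/s² × 7850 m = 1.869×10^8 Pa = 186.9 MPa
gypsum: 2350 kg/m³ × 9.8 m/s² × 1270 m = 2.925×10^7 Pa = 29.25 MPa
Total = 17.40 + 67.27 + 186.9 + 29.25 = 300.86 MPa
Pore pressure P_p = λ·σ_v = 0.42 × 300.9 MPa = 126.4 MPa
Effective stress σ' = σ_v − P_p = 300.9 − 126.4 = 174.50 MPa = 0.17450 GPa

0.175 GPa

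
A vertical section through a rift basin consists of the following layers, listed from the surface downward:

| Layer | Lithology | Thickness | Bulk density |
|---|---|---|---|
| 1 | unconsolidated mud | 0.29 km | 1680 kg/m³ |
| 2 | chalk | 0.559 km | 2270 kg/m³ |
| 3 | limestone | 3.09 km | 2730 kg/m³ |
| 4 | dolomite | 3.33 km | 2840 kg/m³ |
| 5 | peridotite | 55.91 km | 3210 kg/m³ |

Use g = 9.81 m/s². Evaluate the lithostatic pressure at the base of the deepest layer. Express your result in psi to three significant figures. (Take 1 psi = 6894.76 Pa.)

unconsolidated mud: 1680 kg/m³ × 9.81 m/s² × 290 m = 4.779×10^6 Pa = 693.2 psi
chalk: 2270 kg/m³ × 9.81 m/s² × 559 m = 1.245×10^7 Pa = 1805 psi
limestone: 2730 kg/m³ × 9.81 m/s² × 3090 m = 8.275×10^7 Pa = 12002 psi
dolomite: 2840 kg/m³ × 9.81 m/s² × 3330 m = 9.278×10^7 Pa = 13456 psi
peridotite: 3210 kg/m³ × 9.81 m/s² × 55910 m = 1.761×10^9 Pa = 2.554×10^5 psi
Total = 693.2 + 1805 + 12002 + 13456 + 2.554×10^5 = 2.8331×10^5 psi

283000 psi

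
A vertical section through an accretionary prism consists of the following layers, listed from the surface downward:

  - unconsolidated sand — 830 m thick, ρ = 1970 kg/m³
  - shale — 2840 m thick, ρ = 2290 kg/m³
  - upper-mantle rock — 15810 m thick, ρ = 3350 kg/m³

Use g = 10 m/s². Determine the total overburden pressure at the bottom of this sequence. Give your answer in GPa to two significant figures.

unconsolidated sand: 1970 kg/m³ × 10 m/s² × 830 m = 1.635×10^7 Pa = 0.01635 GPa
shale: 2290 kg/m³ × 10 m/s² × 2840 m = 6.504×10^7 Pa = 0.06504 GPa
upper-mantle rock: 3350 kg/m³ × 10 m/s² × 15810 m = 5.296×10^8 Pa = 0.5296 GPa
Total = 0.01635 + 0.06504 + 0.5296 = 0.61102 GPa

0.61 GPa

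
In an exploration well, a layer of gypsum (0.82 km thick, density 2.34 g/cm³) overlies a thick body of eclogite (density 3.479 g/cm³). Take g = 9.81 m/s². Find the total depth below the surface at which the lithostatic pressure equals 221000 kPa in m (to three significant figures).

Pressure at base of upper layers: 2340×9.81×820 = 1.882×10^7 Pa = 18823 kPa
Remaining pressure to be supplied by eclogite: 2.210×10^8 − 1.882×10^7 = 2.022×10^8 Pa
Additional depth in eclogite = 2.022×10^8 Pa / (3479 kg/m³ × 9.81 m/s²) = 5923.9 m
Total depth = 820 m + 5923.9 m = 6743.9 m

6740 m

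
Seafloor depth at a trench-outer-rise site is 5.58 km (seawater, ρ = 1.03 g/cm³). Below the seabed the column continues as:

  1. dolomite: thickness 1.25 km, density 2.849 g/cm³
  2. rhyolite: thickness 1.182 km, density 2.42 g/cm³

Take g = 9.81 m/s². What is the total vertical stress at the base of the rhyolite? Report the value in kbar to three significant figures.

seawater: 1030 kg/m³ × 9.81 m/s² × 5580 m = 5.638×10^7 Pa = 0.5638 kbar
dolomite: 2849 kg/m³ × 9.81 m/s² × 1250 m = 3.494×10^7 Pa = 0.3494 kbar
rhyolite: 2420 kg/m³ × 9.81 m/s² × 1182 m = 2.806×10^7 Pa = 0.2806 kbar
Total = 0.5638 + 0.3494 + 0.2806 = 1.1938 kbar

1.19 kbar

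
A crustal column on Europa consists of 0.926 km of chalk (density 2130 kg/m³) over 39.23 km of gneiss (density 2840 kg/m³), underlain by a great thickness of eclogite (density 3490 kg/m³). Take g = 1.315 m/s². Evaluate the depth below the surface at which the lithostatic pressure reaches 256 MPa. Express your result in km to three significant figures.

Pressure at base of upper layers: 2130×1.315×926 + 2840×1.315×39230 = 1.491×10^8 Pa = 149.1 MPa
Remaining pressure to be supplied by eclogite: 2.560×10^8 − 1.491×10^8 = 1.069×10^8 Pa
Additional depth in eclogite = 1.069×10^8 Pa / (3490 kg/m³ × 1.315 m/s²) = 23293 m
Total depth = 40156 m + 23293 m = 63449 m
= 63.449 km

63.4 km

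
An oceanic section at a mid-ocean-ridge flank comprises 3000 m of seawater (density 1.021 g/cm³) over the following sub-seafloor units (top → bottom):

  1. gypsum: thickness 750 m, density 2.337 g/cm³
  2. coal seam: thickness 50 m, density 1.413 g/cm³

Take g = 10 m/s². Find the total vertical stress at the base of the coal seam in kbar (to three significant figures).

0.489 kbar

seawater: 1021 kg/m³ × 10 m/s² × 3000 m = 3.063×10^7 Pa = 0.3063 kbar
gypsum: 2337 kg/m³ × 10 m/s² × 750 m = 1.753×10^7 Pa = 0.1753 kbar
coal seam: 1413 kg/m³ × 10 m/s² × 50 m = 7.065×10^5 Pa = 7.065×10^-3 kbar
Total = 0.3063 + 0.1753 + 7.065×10^-3 = 0.48864 kbar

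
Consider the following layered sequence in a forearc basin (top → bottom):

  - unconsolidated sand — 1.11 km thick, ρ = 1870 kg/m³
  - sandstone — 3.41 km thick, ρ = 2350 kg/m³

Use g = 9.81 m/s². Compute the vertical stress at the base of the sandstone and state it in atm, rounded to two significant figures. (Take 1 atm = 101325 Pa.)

980 atm

unconsolidated sand: 1870 kg/m³ × 9.81 m/s² × 1110 m = 2.036×10^7 Pa = 201.0 atm
sandstone: 2350 kg/m³ × 9.81 m/s² × 3410 m = 7.861×10^7 Pa = 775.8 atm
Total = 201.0 + 775.8 = 976.81 atm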